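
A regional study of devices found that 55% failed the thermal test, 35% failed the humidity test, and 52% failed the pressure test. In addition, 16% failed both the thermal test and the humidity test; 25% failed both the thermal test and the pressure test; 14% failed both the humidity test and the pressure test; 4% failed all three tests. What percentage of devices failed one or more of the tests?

By inclusion-exclusion,
P(union) = 55 + 35 + 52 − 16 − 25 − 14 + 4 = 91%

91%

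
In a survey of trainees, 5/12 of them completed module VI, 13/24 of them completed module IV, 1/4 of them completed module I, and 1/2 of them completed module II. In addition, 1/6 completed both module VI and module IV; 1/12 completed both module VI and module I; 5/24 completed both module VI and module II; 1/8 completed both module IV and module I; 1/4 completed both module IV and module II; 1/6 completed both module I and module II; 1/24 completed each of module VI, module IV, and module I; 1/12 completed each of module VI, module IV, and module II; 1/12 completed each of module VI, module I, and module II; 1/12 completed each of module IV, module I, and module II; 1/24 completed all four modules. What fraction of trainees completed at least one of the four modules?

23/24

Using inclusion–exclusion:
P(at least one) = 5/12 + 13/24 + 1/4 + 1/2 − 1/6 − 1/12 − 5/24 − 1/8 − 1/4 − 1/6 + 1/24 + 1/12 + 1/12 + 1/12 − 1/24 = 23/24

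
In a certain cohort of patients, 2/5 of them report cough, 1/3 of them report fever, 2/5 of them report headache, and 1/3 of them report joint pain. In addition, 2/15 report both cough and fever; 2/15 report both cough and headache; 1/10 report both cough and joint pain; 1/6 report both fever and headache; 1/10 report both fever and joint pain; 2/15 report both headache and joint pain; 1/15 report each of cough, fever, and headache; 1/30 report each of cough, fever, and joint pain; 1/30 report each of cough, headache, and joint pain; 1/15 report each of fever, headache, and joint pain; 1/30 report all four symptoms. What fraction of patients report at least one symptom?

13/15

By inclusion-exclusion,
P(≥1) = 2/5 + 1/3 + 2/5 + 1/3 − 2/15 − 2/15 − 1/10 − 1/6 − 1/10 − 2/15 + 1/15 + 1/30 + 1/30 + 1/15 − 1/30 = 13/15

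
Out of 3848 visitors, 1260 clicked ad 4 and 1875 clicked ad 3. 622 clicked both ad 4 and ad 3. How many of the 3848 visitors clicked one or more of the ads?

Apply inclusion-exclusion:
N(≥1) = 1260 + 1875 − 622 = 2513

2513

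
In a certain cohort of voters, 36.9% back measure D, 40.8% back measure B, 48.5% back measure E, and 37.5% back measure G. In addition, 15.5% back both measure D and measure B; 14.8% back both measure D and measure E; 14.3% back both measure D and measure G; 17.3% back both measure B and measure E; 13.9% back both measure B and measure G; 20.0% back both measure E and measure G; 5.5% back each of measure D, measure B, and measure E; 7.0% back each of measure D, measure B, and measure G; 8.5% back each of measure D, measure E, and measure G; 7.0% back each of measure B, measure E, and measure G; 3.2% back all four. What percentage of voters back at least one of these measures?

92.7%

Apply inclusion-exclusion:
P(at least one) = 36.9 + 40.8 + 48.5 + 37.5 − 15.5 − 14.8 − 14.3 − 17.3 − 13.9 − 20.0 + 5.5 + 7.0 + 8.5 + 7.0 − 3.2 = 92.7%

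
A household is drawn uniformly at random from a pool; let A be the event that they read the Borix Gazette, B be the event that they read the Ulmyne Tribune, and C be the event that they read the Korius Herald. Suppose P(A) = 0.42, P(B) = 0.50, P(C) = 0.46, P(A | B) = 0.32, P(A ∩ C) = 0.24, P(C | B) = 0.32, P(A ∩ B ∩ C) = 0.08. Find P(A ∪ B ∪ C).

P(A ∩ B) = P(B)·P(A|B) = 0.50 × 0.32 = 0.16
P(B ∩ C) = P(B)·P(C|B) = 0.50 × 0.32 = 0.16
P(A ∪ B ∪ C) = 0.42 + 0.50 + 0.46 − 0.16 − 0.24 − 0.16 + 0.08 = 0.90

0.90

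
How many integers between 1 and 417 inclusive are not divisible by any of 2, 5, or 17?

Using inclusion–exclusion:
floor(417/2) + floor(417/5) + floor(417/17) − floor(417/10) − floor(417/34) − floor(417/85) + floor(417/170) = 208 + 83 + 24 − 41 − 12 − 4 + 2 = 260
417 − 260 = 157

157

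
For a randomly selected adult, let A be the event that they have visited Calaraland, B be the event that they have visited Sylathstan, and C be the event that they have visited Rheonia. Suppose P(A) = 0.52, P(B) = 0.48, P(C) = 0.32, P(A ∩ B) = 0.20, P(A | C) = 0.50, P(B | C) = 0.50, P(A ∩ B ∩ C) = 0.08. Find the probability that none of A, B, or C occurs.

P(A ∩ C) = P(C)·P(A|C) = 0.32 × 0.50 = 0.16
P(B ∩ C) = P(C)·P(B|C) = 0.32 × 0.50 = 0.16
By inclusion-exclusion,
P(A ∪ B ∪ C) = 0.52 + 0.48 + 0.32 − 0.20 − 0.16 − 0.16 + 0.08 = 0.88
P(none) = 1 − 0.88 = 0.12

0.12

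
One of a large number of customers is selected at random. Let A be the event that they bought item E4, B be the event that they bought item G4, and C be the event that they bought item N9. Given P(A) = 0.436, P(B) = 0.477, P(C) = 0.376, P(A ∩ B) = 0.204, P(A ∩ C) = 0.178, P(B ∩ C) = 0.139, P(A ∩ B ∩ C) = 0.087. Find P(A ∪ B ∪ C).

P(A ∪ B ∪ C) = 0.436 + 0.477 + 0.376 − 0.204 − 0.178 − 0.139 + 0.087 = 0.855

0.855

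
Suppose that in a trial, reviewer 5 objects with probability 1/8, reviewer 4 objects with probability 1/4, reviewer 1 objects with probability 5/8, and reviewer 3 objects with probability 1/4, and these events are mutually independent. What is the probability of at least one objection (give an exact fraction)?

835/1024

P(none) = (1 − 1/8) × (1 − 1/4) × (1 − 5/8) × (1 − 1/4) = 7/8 × 3/4 × 3/8 × 3/4 = 189/1024
P(at least one) = 1 − 189/1024 = 835/1024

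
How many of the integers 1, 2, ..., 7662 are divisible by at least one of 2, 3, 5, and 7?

5911

By inclusion-exclusion,
3831 + 2554 + 1532 + 1094 − 1277 − 766 − 547 − 510 − 364 − 218 + 255 + 182 + 109 + 72 − 36 = 5911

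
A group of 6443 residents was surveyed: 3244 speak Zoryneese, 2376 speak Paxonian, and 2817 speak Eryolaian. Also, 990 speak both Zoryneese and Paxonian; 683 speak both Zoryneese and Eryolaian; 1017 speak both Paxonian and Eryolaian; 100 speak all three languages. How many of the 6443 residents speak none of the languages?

596

Inclusion–exclusion gives
|at least one| = 3244 + 2376 + 2817 − 990 − 683 − 1017 + 100 = 5847
None: 6443 − 5847 = 596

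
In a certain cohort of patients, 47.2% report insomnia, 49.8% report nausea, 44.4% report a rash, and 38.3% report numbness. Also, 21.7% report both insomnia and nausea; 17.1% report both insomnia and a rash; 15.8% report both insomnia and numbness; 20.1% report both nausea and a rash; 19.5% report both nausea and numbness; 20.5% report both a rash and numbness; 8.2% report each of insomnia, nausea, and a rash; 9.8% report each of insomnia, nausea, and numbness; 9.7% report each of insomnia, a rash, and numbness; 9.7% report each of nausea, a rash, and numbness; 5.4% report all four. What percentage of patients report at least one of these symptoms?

97.0%

P(≥1) = 47.2 + 49.8 + 44.4 + 38.3 − 21.7 − 17.1 − 15.8 − 20.1 − 19.5 − 20.5 + 8.2 + 9.8 + 9.7 + 9.7 − 5.4 = 97.0%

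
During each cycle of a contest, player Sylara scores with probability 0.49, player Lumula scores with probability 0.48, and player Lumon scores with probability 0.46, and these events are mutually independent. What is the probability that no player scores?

0.143208

P(none) = (1 − 0.49) × (1 − 0.48) × (1 − 0.46) = 0.51 × 0.52 × 0.54 = 0.143208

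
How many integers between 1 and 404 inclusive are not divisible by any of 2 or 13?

Apply inclusion-exclusion:
202 + 31 − 15 = 218
404 − 218 = 186

186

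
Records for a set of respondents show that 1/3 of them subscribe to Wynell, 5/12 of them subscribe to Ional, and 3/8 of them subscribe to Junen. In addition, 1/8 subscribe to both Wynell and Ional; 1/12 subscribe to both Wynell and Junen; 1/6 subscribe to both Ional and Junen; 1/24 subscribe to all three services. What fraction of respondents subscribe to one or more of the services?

19/24

By inclusion–exclusion:
P(union) = 1/3 + 5/12 + 3/8 − 1/8 − 1/12 − 1/6 + 1/24 = 19/24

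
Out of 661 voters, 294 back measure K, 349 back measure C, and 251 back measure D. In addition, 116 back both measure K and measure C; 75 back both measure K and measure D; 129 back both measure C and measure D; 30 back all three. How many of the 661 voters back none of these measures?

57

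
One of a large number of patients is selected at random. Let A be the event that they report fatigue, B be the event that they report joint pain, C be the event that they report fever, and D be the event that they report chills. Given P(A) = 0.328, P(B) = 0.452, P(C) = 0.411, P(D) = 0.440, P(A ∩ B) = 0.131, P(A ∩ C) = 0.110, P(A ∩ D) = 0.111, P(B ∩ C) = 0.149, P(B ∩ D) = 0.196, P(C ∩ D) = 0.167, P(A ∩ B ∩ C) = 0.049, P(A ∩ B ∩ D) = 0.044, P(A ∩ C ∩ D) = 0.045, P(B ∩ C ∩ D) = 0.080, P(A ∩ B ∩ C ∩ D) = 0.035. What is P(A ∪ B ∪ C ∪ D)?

0.950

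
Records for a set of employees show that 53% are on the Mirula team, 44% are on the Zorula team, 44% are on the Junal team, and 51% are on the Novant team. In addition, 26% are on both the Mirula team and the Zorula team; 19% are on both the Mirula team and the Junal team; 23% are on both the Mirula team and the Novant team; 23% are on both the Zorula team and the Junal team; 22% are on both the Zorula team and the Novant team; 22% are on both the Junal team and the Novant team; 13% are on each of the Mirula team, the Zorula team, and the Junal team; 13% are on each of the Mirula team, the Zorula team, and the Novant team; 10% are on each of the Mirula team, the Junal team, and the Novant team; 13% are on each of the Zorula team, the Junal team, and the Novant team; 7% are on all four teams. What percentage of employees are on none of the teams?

1%

P(at least one) = 53 + 44 + 44 + 51 − 26 − 19 − 23 − 23 − 22 − 22 + 13 + 13 + 10 + 13 − 7 = 99%
P(none) = 100% − 99% = 1%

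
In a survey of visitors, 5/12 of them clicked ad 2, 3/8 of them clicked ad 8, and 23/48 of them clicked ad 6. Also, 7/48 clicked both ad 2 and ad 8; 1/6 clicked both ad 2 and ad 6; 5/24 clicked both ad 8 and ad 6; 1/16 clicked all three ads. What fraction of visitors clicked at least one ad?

Inclusion–exclusion gives
P(at least one) = 5/12 + 3/8 + 23/48 − 7/48 − 1/6 − 5/24 + 1/16 = 13/16

13/16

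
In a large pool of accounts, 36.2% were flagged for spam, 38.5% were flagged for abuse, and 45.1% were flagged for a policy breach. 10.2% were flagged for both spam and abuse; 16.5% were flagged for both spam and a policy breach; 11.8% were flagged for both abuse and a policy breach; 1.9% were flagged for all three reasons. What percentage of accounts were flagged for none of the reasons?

16.8%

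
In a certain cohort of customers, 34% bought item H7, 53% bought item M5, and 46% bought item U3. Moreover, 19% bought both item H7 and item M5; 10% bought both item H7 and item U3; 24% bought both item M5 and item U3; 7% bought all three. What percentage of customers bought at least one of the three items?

By inclusion–exclusion:
P(union) = 34 + 53 + 46 − 19 − 10 − 24 + 7 = 87%

87%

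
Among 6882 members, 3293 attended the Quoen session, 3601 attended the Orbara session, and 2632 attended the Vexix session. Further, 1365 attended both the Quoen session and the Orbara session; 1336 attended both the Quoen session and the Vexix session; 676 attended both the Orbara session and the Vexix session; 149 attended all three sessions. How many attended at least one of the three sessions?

6298

By inclusion-exclusion,
|union| = 3293 + 3601 + 2632 − 1365 − 1336 − 676 + 149 = 6298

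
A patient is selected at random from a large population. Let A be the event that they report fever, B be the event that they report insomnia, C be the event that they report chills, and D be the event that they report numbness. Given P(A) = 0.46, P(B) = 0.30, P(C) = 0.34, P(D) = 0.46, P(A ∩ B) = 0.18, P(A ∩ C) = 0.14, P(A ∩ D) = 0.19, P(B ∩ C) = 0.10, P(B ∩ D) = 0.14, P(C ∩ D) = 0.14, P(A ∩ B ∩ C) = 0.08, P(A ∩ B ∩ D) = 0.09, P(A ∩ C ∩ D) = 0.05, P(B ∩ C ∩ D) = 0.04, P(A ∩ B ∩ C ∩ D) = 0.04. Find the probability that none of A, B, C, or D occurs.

By inclusion–exclusion:
P(A ∪ B ∪ C ∪ D) = 0.46 + 0.30 + 0.34 + 0.46 − 0.18 − 0.14 − 0.19 − 0.10 − 0.14 − 0.14 + 0.08 + 0.09 + 0.05 + 0.04 − 0.04 = 0.89
P(none) = 1 − 0.89 = 0.11

0.11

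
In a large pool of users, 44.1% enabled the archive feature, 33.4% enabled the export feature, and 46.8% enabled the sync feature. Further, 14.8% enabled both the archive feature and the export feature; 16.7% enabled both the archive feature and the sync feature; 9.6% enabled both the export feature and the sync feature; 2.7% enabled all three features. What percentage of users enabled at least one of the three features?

By inclusion-exclusion,
P(at least one) = 44.1 + 33.4 + 46.8 − 14.8 − 16.7 − 9.6 + 2.7 = 85.9%

85.9%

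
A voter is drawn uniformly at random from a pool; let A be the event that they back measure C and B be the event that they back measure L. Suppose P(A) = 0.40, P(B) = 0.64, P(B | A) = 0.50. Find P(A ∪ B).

P(A ∩ B) = P(A)·P(B|A) = 0.40 × 0.50 = 0.20
By inclusion–exclusion:
P(A ∪ B) = 0.40 + 0.64 − 0.20 = 0.84

0.84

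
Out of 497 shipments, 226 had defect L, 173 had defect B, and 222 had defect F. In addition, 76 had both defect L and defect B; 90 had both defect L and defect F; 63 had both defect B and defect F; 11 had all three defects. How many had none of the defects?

|union| = 226 + 173 + 222 − 76 − 90 − 63 + 11 = 403
None: 497 − 403 = 94

94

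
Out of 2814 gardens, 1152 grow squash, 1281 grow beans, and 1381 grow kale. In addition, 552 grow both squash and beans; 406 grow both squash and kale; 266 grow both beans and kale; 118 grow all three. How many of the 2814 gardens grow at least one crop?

2708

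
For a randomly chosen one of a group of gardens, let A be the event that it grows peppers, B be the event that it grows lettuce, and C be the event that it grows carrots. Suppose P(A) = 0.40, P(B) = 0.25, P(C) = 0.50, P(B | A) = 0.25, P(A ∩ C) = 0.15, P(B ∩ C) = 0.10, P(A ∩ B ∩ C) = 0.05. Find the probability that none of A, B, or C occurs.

0.15

P(A ∩ B) = P(A)·P(B|A) = 0.40 × 0.25 = 0.10
By inclusion-exclusion,
P(A ∪ B ∪ C) = 0.40 + 0.25 + 0.50 − 0.10 − 0.15 − 0.10 + 0.05 = 0.85
P(none) = 1 − 0.85 = 0.15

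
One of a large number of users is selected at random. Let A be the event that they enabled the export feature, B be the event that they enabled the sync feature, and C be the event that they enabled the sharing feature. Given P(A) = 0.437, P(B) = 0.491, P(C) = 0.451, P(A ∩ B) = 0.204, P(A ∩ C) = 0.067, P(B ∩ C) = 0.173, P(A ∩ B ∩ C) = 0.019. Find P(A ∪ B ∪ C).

0.954

P(A ∪ B ∪ C) = 0.437 + 0.491 + 0.451 − 0.204 − 0.067 − 0.173 + 0.019 = 0.954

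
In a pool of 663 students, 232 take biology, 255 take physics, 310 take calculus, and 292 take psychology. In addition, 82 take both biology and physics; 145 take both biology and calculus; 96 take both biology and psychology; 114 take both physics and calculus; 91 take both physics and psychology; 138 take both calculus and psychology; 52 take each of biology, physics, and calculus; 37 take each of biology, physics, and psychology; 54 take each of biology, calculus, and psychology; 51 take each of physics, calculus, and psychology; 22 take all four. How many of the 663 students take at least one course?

|at least one| = 232 + 255 + 310 + 292 − 82 − 145 − 96 − 114 − 91 − 138 + 52 + 37 + 54 + 51 − 22 = 595

595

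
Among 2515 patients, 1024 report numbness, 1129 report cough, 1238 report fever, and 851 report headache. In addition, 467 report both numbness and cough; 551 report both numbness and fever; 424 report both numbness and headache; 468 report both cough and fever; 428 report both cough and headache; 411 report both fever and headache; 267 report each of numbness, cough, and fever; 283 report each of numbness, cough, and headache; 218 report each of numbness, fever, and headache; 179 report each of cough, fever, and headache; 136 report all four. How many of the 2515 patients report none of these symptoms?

211

Inclusion–exclusion gives
|at least one| = 1024 + 1129 + 1238 + 851 − 467 − 551 − 424 − 468 − 428 − 411 + 267 + 283 + 218 + 179 − 136 = 2304
None: 2515 − 2304 = 211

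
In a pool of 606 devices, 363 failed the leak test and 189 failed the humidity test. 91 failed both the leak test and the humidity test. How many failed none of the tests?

145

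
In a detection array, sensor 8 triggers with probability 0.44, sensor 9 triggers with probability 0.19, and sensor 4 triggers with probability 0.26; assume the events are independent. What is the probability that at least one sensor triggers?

P(none) = (1 − 0.44) × (1 − 0.19) × (1 − 0.26) = 0.56 × 0.81 × 0.74 = 0.335664
P(at least one) = 1 − 0.335664 = 0.664336

0.664336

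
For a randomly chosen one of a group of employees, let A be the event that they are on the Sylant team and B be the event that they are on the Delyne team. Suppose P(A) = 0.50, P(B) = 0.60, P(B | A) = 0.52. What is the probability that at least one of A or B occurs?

P(A ∩ B) = P(A)·P(B|A) = 0.50 × 0.52 = 0.26
By inclusion-exclusion,
P(A ∪ B) = 0.50 + 0.60 − 0.26 = 0.84

0.84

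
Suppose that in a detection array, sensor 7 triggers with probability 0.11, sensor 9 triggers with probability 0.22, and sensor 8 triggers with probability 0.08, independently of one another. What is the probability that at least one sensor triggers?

0.361336

P(none) = (1 − 0.11) × (1 − 0.22) × (1 − 0.08) = 0.89 × 0.78 × 0.92 = 0.638664
P(at least one) = 1 − 0.638664 = 0.361336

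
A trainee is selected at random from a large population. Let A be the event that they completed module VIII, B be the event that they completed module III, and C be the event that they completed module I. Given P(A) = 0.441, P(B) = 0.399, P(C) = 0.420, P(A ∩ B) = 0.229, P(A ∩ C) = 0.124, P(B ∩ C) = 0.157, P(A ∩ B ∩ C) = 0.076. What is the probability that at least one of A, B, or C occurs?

0.826

P(A ∪ B ∪ C) = 0.441 + 0.399 + 0.420 − 0.229 − 0.124 − 0.157 + 0.076 = 0.826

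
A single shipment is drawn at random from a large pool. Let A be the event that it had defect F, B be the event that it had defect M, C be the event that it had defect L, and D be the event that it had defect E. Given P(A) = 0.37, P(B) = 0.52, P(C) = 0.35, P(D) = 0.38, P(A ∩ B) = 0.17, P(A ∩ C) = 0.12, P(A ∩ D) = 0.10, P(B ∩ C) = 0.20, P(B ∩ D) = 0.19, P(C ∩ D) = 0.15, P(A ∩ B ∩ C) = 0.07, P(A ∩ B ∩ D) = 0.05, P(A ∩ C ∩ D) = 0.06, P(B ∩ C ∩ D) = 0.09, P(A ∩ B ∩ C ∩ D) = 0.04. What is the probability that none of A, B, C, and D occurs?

Apply inclusion-exclusion:
P(A ∪ B ∪ C ∪ D) = 0.37 + 0.52 + 0.35 + 0.38 − 0.17 − 0.12 − 0.10 − 0.20 − 0.19 − 0.15 + 0.07 + 0.05 + 0.06 + 0.09 − 0.04 = 0.92
P(none) = 1 − 0.92 = 0.08

0.08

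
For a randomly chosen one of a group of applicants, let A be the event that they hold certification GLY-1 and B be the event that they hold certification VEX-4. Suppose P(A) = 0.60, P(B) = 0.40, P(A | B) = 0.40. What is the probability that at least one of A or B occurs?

0.84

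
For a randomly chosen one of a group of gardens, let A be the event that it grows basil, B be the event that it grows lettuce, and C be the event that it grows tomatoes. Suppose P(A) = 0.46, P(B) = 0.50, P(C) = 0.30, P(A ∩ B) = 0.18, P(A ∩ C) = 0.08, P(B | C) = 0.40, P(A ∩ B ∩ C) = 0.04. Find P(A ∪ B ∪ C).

0.92

P(B ∩ C) = P(C)·P(B|C) = 0.30 × 0.40 = 0.12
Inclusion–exclusion gives
P(A ∪ B ∪ C) = 0.46 + 0.50 + 0.30 − 0.18 − 0.08 − 0.12 + 0.04 = 0.92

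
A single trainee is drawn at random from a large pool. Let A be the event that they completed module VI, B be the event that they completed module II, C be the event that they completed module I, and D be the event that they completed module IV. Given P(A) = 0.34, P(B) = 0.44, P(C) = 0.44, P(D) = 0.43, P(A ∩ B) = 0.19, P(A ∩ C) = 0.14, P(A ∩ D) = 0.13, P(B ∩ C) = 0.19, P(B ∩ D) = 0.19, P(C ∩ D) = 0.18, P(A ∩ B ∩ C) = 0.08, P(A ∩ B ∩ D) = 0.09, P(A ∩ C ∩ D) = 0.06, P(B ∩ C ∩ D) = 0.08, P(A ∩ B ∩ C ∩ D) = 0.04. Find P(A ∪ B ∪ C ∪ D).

Apply inclusion-exclusion:
P(A ∪ B ∪ C ∪ D) = 0.34 + 0.44 + 0.44 + 0.43 − 0.19 − 0.14 − 0.13 − 0.19 − 0.19 − 0.18 + 0.08 + 0.09 + 0.06 + 0.08 − 0.04 = 0.90

0.90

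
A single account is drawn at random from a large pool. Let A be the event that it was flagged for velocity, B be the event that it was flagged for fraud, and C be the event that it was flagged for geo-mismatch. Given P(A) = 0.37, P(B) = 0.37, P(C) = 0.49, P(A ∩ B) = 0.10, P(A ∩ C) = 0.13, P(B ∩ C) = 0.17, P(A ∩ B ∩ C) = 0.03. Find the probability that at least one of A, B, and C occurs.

0.86

Apply inclusion-exclusion:
P(A ∪ B ∪ C) = 0.37 + 0.37 + 0.49 − 0.10 − 0.13 − 0.17 + 0.03 = 0.86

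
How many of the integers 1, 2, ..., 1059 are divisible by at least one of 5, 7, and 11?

398

Inclusion–exclusion gives
⌊1059/5⌋ + ⌊1059/7⌋ + ⌊1059/11⌋ − ⌊1059/35⌋ − ⌊1059/55⌋ − ⌊1059/77⌋ + ⌊1059/385⌋ = 211 + 151 + 96 − 30 − 19 − 13 + 2 = 398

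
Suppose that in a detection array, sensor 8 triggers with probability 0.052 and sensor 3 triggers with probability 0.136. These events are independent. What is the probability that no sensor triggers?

P(none) = (1 − 0.052) × (1 − 0.136) = 0.948 × 0.864 = 0.819072

0.819072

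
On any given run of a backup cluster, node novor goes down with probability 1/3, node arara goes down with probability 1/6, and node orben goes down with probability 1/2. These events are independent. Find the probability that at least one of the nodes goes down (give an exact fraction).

Independence gives P(none) = ∏(1 − pᵢ).
P(none) = (1 − 1/3) × (1 − 1/6) × (1 − 1/2) = 2/3 × 5/6 × 1/2 = 5/18
P(at least one) = 1 − 5/18 = 13/18

13/18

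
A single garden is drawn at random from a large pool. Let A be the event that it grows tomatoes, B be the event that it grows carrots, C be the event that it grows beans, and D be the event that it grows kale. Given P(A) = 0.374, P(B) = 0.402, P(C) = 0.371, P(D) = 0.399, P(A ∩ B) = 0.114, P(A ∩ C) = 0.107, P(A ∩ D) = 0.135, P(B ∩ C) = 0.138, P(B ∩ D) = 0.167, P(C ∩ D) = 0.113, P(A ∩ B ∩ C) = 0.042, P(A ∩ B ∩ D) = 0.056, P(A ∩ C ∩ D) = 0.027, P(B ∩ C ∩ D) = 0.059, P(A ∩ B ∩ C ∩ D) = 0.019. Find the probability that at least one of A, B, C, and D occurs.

0.937

P(A ∪ B ∪ C ∪ D) = 0.374 + 0.402 + 0.371 + 0.399 − 0.114 − 0.107 − 0.135 − 0.138 − 0.167 − 0.113 + 0.042 + 0.056 + 0.027 + 0.059 − 0.019 = 0.937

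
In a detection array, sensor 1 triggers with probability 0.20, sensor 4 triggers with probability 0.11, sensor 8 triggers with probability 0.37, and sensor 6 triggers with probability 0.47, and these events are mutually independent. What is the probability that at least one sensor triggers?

P(none) = (1 − 0.20) × (1 − 0.11) × (1 − 0.37) × (1 − 0.47) = 0.80 × 0.89 × 0.63 × 0.53 = 0.2377368
P(at least one) = 1 − 0.2377368 = 0.7622632

0.7622632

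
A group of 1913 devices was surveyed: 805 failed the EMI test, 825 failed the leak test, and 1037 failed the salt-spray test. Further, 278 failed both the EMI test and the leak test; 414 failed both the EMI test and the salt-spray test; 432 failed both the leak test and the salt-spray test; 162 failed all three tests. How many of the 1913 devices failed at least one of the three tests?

|union| = 805 + 825 + 1037 − 278 − 414 − 432 + 162 = 1705

1705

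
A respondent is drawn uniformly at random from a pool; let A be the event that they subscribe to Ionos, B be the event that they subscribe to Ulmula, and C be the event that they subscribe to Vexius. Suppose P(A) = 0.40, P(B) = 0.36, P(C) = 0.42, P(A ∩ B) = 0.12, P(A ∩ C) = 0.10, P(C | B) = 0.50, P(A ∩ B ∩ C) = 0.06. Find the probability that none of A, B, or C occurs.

0.16

P(B ∩ C) = P(B)·P(C|B) = 0.36 × 0.50 = 0.18
By inclusion-exclusion,
P(A ∪ B ∪ C) = 0.40 + 0.36 + 0.42 − 0.12 − 0.10 − 0.18 + 0.06 = 0.84
P(none) = 1 − 0.84 = 0.16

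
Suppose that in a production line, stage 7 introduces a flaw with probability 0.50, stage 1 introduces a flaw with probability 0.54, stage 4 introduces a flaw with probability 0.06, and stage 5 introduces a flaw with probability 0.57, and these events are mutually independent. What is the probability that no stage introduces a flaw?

P(none) = (1 − 0.50) × (1 − 0.54) × (1 − 0.06) × (1 − 0.57) = 0.50 × 0.46 × 0.94 × 0.43 = 0.092966

0.092966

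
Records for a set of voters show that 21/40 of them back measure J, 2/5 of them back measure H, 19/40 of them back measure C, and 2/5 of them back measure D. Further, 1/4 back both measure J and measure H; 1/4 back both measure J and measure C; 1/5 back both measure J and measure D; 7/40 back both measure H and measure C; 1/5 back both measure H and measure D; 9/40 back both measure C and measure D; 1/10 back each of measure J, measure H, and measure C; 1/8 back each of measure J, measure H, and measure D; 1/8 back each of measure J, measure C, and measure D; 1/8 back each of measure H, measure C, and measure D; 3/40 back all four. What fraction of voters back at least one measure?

9/10

P(at least one) = 21/40 + 2/5 + 19/40 + 2/5 − 1/4 − 1/4 − 1/5 − 7/40 − 1/5 − 9/40 + 1/10 + 1/8 + 1/8 + 1/8 − 3/40 = 9/10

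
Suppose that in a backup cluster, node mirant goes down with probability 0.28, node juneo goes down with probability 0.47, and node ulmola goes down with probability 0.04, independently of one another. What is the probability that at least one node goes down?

Since the events are independent, P(none) is the product of the individual non-occurrence probabilities.
P(none) = (1 − 0.28) × (1 − 0.47) × (1 − 0.04) = 0.72 × 0.53 × 0.96 = 0.366336
P(at least one) = 1 − 0.366336 = 0.633664

0.633664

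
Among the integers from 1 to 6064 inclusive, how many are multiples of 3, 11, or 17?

2605

Apply inclusion-exclusion:
2021 + 551 + 356 − 183 − 118 − 32 + 10 = 2605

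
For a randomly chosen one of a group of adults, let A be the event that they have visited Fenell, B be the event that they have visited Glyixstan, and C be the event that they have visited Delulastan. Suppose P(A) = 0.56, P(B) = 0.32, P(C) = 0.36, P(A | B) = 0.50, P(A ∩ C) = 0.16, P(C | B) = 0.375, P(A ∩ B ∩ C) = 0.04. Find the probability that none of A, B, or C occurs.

0.16

P(A ∩ B) = P(B)·P(A|B) = 0.32 × 0.50 = 0.16
P(B ∩ C) = P(B)·P(C|B) = 0.32 × 0.375 = 0.12
P(A ∪ B ∪ C) = 0.56 + 0.32 + 0.36 − 0.16 − 0.16 − 0.12 + 0.04 = 0.84
P(none) = 1 − 0.84 = 0.16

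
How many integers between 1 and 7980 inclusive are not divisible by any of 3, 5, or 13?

By inclusion–exclusion:
2660 + 1596 + 613 − 532 − 204 − 122 + 40 = 4051
7980 − 4051 = 3929

3929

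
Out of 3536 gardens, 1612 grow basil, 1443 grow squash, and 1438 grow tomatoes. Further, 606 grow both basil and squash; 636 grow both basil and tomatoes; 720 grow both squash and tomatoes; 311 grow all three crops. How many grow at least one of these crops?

2842

|at least one| = 1612 + 1443 + 1438 − 606 − 636 − 720 + 311 = 2842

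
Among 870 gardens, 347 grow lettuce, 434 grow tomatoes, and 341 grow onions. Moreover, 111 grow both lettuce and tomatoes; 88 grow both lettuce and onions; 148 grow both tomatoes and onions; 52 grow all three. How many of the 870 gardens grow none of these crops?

43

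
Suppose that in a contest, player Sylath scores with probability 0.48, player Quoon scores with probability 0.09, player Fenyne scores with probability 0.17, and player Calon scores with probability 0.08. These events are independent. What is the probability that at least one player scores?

0.63866448

Independence gives P(none) = ∏(1 − pᵢ).
P(none) = (1 − 0.48) × (1 − 0.09) × (1 − 0.17) × (1 − 0.08) = 0.52 × 0.91 × 0.83 × 0.92 = 0.36133552
P(at least one) = 1 − 0.36133552 = 0.63866448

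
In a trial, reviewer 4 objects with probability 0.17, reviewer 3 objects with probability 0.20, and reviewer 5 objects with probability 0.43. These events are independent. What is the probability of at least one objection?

0.62152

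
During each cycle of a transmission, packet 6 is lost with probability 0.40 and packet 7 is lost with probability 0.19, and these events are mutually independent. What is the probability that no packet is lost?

Independence gives P(none) = ∏(1 − pᵢ).
P(none) = (1 − 0.40) × (1 − 0.19) = 0.60 × 0.81 = 0.486

0.486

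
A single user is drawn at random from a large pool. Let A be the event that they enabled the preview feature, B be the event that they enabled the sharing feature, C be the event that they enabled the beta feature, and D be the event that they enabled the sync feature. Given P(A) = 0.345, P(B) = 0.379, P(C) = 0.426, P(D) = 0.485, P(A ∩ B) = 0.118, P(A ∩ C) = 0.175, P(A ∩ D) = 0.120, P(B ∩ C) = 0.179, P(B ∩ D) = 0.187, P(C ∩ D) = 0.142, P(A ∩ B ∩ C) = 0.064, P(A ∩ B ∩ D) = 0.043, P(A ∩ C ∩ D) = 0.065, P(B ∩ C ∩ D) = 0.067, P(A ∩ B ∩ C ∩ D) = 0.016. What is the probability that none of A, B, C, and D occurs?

0.063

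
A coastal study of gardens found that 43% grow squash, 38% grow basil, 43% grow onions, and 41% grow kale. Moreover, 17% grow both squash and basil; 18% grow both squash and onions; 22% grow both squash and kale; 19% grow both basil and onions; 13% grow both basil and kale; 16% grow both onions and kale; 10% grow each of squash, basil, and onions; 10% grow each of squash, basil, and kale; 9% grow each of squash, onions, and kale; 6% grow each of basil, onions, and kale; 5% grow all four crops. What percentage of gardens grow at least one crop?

90%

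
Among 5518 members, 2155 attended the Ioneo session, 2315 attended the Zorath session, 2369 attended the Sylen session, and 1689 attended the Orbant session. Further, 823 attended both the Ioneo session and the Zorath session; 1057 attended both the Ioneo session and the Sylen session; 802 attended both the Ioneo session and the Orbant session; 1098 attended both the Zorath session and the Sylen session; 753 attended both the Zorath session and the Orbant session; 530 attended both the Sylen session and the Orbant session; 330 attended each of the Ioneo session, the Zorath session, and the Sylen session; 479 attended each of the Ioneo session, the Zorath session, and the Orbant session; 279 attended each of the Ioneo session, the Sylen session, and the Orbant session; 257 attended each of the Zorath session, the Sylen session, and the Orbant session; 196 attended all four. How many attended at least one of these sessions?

4614

|union| = 2155 + 2315 + 2369 + 1689 − 823 − 1057 − 802 − 1098 − 753 − 530 + 330 + 479 + 279 + 257 − 196 = 4614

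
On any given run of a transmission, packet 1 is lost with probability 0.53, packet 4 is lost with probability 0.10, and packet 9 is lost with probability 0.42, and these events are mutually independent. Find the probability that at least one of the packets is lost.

0.75466

P(none) = (1 − 0.53) × (1 − 0.10) × (1 − 0.42) = 0.47 × 0.90 × 0.58 = 0.24534
P(at least one) = 1 − 0.24534 = 0.75466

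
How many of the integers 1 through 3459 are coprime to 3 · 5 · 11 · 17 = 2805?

By inclusion–exclusion:
1153 + 691 + 314 + 203 − 230 − 104 − 67 − 62 − 40 − 18 + 20 + 13 + 6 + 3 − 1 = 1881
3459 − 1881 = 1578

1578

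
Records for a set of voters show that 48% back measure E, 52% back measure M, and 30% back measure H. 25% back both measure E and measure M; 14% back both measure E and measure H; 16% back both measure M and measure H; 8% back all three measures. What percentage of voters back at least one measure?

Apply inclusion-exclusion:
P(≥1) = 48 + 52 + 30 − 25 − 14 − 16 + 8 = 83%

83%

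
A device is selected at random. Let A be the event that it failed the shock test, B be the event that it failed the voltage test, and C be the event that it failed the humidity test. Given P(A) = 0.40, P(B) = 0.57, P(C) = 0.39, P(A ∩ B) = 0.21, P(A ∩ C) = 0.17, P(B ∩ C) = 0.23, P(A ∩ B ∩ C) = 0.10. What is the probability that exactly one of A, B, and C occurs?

0.44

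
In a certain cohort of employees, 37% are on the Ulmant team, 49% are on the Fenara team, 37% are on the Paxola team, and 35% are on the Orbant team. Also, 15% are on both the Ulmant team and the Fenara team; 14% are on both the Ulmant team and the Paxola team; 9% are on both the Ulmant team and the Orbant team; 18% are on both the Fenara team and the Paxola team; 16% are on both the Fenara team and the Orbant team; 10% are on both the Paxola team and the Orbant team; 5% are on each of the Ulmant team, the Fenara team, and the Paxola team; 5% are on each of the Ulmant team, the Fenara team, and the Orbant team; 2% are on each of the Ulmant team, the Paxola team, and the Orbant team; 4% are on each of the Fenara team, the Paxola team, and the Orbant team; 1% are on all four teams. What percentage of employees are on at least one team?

Using inclusion–exclusion:
P(union) = 37 + 49 + 37 + 35 − 15 − 14 − 9 − 18 − 16 − 10 + 5 + 5 + 2 + 4 − 1 = 91%

91%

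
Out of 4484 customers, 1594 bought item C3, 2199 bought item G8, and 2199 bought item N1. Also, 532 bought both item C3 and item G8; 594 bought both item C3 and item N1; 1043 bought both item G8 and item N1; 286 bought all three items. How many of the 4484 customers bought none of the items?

Using inclusion–exclusion:
|at least one| = 1594 + 2199 + 2199 − 532 − 594 − 1043 + 286 = 4109
None: 4484 − 4109 = 375

375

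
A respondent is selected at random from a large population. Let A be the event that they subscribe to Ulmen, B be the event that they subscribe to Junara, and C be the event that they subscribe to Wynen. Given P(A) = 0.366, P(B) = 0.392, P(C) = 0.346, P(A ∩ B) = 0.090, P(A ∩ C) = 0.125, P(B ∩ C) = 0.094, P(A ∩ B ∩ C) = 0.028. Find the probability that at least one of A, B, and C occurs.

P(A ∪ B ∪ C) = 0.366 + 0.392 + 0.346 − 0.090 − 0.125 − 0.094 + 0.028 = 0.823

0.823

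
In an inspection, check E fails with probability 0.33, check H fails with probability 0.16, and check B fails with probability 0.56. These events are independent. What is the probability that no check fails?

0.247632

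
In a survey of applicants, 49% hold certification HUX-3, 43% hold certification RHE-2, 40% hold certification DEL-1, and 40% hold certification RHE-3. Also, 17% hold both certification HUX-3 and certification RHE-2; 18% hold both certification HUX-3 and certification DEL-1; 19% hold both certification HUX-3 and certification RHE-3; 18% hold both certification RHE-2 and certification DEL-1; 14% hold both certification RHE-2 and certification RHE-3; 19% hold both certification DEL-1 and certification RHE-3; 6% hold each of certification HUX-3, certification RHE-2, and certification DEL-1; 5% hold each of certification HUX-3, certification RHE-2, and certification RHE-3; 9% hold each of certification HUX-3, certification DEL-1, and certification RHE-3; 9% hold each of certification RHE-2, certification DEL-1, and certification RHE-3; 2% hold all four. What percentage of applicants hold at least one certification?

P(at least one) = 49 + 43 + 40 + 40 − 17 − 18 − 19 − 18 − 14 − 19 + 6 + 5 + 9 + 9 − 2 = 94%

94%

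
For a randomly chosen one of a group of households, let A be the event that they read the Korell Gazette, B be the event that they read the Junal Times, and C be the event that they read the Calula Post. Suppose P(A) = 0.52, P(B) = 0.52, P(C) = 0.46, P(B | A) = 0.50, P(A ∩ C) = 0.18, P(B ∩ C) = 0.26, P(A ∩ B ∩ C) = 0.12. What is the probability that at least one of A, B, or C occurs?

0.92

P(A ∩ B) = P(A)·P(B|A) = 0.52 × 0.50 = 0.26
By inclusion–exclusion:
P(A ∪ B ∪ C) = 0.52 + 0.52 + 0.46 − 0.26 − 0.18 − 0.26 + 0.12 = 0.92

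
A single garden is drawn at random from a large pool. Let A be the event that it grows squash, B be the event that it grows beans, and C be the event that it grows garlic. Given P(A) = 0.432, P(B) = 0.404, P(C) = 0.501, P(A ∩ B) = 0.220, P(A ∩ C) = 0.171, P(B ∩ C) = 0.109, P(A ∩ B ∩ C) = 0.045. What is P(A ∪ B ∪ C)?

Apply inclusion-exclusion:
P(A ∪ B ∪ C) = 0.432 + 0.404 + 0.501 − 0.220 − 0.171 − 0.109 + 0.045 = 0.882

0.882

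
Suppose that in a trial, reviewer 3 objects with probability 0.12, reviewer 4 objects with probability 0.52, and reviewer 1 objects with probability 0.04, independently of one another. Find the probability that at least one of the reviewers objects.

0.594496

Since the events are independent, P(none) is the product of the individual non-occurrence probabilities.
P(none) = (1 − 0.12) × (1 − 0.52) × (1 − 0.04) = 0.88 × 0.48 × 0.96 = 0.405504
P(at least one) = 1 − 0.405504 = 0.594496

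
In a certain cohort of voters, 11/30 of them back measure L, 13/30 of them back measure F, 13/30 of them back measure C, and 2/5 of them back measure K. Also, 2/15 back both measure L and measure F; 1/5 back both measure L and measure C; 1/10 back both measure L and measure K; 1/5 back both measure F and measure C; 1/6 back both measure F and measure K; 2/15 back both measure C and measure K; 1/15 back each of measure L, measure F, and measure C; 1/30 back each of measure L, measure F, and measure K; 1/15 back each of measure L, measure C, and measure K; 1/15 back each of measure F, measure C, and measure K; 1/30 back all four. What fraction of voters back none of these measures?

By inclusion–exclusion:
P(≥1) = 11/30 + 13/30 + 13/30 + 2/5 − 2/15 − 1/5 − 1/10 − 1/5 − 1/6 − 2/15 + 1/15 + 1/30 + 1/15 + 1/15 − 1/30 = 9/10
P(none) = 1 − 9/10 = 1/10

1/10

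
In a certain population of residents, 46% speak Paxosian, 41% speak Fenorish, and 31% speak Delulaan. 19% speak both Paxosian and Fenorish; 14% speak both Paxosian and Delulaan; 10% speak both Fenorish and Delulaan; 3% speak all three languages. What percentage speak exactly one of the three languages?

P(exactly one) = 46 + 41 + 31 − 2·19 − 2·14 − 2·10 + 3·3 = 41%

41%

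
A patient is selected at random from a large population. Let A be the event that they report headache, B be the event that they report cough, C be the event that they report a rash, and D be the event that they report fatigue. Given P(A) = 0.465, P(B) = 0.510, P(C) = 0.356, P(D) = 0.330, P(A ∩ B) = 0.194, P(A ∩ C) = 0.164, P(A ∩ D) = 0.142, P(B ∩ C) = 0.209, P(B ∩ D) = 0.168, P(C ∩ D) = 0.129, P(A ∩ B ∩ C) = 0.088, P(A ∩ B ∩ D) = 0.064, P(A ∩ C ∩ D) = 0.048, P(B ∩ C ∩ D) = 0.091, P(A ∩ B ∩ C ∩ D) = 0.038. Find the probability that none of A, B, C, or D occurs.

0.092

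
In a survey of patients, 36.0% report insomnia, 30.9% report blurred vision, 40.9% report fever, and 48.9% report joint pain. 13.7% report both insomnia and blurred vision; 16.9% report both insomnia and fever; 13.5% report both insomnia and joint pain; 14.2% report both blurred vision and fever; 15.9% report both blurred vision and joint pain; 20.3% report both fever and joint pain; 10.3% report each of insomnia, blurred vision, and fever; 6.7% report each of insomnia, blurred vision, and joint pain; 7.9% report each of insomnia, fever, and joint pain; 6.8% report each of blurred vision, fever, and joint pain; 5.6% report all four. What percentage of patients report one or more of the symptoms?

88.3%

P(union) = 36.0 + 30.9 + 40.9 + 48.9 − 13.7 − 16.9 − 13.5 − 14.2 − 15.9 − 20.3 + 10.3 + 6.7 + 7.9 + 6.8 − 5.6 = 88.3%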